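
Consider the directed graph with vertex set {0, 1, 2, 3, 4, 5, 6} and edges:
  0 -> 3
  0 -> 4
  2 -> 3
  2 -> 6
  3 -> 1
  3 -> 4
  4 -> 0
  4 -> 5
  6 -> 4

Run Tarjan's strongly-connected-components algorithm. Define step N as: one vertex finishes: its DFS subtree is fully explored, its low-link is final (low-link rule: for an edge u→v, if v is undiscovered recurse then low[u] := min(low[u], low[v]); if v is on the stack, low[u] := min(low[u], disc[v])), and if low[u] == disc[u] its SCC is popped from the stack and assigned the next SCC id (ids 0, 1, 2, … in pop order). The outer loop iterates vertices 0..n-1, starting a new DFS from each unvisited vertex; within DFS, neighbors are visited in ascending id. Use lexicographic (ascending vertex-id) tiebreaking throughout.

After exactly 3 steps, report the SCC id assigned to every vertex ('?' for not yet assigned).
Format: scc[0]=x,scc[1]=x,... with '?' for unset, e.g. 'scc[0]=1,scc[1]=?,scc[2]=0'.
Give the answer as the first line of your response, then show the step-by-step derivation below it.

scc[0]=?,scc[1]=0,scc[2]=?,scc[3]=?,scc[4]=?,scc[5]=1,scc[6]=?

step 1: low=(low[0]=0,low[1]=2,low[2]=?,low[3]=1,low[4]=?,low[5]=?,low[6]=?); scc=(scc[0]=?,scc[1]=0,scc[2]=?,scc[3]=?,scc[4]=?,scc[5]=?,scc[6]=?)
step 2: low=(low[0]=0,low[1]=2,low[2]=?,low[3]=1,low[4]=0,low[5]=4,low[6]=?); scc=(scc[0]=?,scc[1]=0,scc[2]=?,scc[3]=?,scc[4]=?,scc[5]=1,scc[6]=?)
step 3: low=(low[0]=0,low[1]=2,low[2]=?,low[3]=1,low[4]=0,low[5]=4,low[6]=?); scc=(scc[0]=?,scc[1]=0,scc[2]=?,scc[3]=?,scc[4]=?,scc[5]=1,scc[6]=?)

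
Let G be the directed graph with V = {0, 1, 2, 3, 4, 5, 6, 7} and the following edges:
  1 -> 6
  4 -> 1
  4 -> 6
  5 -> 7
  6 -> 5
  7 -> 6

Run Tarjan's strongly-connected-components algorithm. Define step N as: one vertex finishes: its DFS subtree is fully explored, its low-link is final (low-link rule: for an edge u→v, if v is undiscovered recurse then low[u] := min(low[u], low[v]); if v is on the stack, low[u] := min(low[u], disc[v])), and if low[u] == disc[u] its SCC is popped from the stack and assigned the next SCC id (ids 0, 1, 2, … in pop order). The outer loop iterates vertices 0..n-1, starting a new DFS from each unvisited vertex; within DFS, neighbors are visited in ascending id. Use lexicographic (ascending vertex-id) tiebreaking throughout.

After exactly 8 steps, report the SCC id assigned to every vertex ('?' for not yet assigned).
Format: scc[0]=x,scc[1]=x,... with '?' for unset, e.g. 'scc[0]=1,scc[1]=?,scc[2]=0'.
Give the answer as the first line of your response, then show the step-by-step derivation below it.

scc[0]=0,scc[1]=2,scc[2]=3,scc[3]=4,scc[4]=5,scc[5]=1,scc[6]=1,scc[7]=1

step 1: low=(low[0]=0,low[1]=?,low[2]=?,low[3]=?,low[4]=?,low[5]=?,low[6]=?,low[7]=?); scc=(scc[0]=0,scc[1]=?,scc[2]=?,scc[3]=?,scc[4]=?,scc[5]=?,scc[6]=?,scc[7]=?)
step 2: low=(low[0]=0,low[1]=1,low[2]=?,low[3]=?,low[4]=?,low[5]=3,low[6]=2,low[7]=2); scc=(scc[0]=0,scc[1]=?,scc[2]=?,scc[3]=?,scc[4]=?,scc[5]=?,scc[6]=?,scc[7]=?)
step 3: low=(low[0]=0,low[1]=1,low[2]=?,low[3]=?,low[4]=?,low[5]=2,low[6]=2,low[7]=2); scc=(scc[0]=0,scc[1]=?,scc[2]=?,scc[3]=?,scc[4]=?,scc[5]=?,scc[6]=?,scc[7]=?)
step 4: low=(low[0]=0,low[1]=1,low[2]=?,low[3]=?,low[4]=?,low[5]=2,low[6]=2,low[7]=2); scc=(scc[0]=0,scc[1]=?,scc[2]=?,scc[3]=?,scc[4]=?,scc[5]=1,scc[6]=1,scc[7]=1)
step 5: low=(low[0]=0,low[1]=1,low[2]=?,low[3]=?,low[4]=?,low[5]=2,low[6]=2,low[7]=2); scc=(scc[0]=0,scc[1]=2,scc[2]=?,scc[3]=?,scc[4]=?,scc[5]=1,scc[6]=1,scc[7]=1)
step 6: low=(low[0]=0,low[1]=1,low[2]=5,low[3]=?,low[4]=?,low[5]=2,low[6]=2,low[7]=2); scc=(scc[0]=0,scc[1]=2,scc[2]=3,scc[3]=?,scc[4]=?,scc[5]=1,scc[6]=1,scc[7]=1)
step 7: low=(low[0]=0,low[1]=1,low[2]=5,low[3]=6,low[4]=?,low[5]=2,low[6]=2,low[7]=2); scc=(scc[0]=0,scc[1]=2,scc[2]=3,scc[3]=4,scc[4]=?,scc[5]=1,scc[6]=1,scc[7]=1)
step 8: low=(low[0]=0,low[1]=1,low[2]=5,low[3]=6,low[4]=7,low[5]=2,low[6]=2,low[7]=2); scc=(scc[0]=0,scc[1]=2,scc[2]=3,scc[3]=4,scc[4]=5,scc[5]=1,scc[6]=1,scc[7]=1)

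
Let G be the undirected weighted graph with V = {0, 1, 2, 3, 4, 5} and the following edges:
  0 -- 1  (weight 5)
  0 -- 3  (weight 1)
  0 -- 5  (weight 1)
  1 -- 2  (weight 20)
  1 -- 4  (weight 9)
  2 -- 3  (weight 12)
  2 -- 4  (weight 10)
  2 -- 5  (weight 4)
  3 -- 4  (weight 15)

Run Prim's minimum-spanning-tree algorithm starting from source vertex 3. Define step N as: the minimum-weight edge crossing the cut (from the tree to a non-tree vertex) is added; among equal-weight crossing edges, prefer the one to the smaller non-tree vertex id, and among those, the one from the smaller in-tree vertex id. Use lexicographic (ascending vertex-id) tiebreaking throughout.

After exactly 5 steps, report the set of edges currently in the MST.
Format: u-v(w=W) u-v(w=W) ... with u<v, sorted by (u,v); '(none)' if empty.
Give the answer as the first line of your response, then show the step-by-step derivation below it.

0-1(w=5) 0-3(w=1) 0-5(w=1) 1-4(w=9) 2-5(w=4)

step 1: add edge 0-3 (w=1); MST = {0-3(w=1)}
step 2: add edge 0-5 (w=1); MST = {0-3(w=1) 0-5(w=1)}
step 3: add edge 2-5 (w=4); MST = {0-3(w=1) 0-5(w=1) 2-5(w=4)}
step 4: add edge 0-1 (w=5); MST = {0-1(w=5) 0-3(w=1) 0-5(w=1) 2-5(w=4)}
step 5: add edge 1-4 (w=9); MST = {0-1(w=5) 0-3(w=1) 0-5(w=1) 1-4(w=9) 2-5(w=4)}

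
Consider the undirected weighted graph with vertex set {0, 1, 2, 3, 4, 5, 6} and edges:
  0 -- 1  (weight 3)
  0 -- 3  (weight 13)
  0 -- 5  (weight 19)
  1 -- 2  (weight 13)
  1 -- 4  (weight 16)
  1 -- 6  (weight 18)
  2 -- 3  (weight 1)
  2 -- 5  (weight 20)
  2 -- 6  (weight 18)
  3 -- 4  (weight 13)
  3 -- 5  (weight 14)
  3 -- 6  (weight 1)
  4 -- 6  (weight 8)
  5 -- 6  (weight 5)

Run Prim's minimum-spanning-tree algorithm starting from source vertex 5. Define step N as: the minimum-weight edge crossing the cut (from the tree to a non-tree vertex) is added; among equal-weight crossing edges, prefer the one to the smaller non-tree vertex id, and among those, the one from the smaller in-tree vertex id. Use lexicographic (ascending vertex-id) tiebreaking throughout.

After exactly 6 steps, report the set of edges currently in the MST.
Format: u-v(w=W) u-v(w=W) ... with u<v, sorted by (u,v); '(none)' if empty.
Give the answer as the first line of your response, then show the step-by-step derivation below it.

0-1(w=3) 0-3(w=13) 2-3(w=1) 3-6(w=1) 4-6(w=8) 5-6(w=5)

step 1: add edge 5-6 (w=5); MST = {5-6(w=5)}
step 2: add edge 3-6 (w=1); MST = {3-6(w=1) 5-6(w=5)}
step 3: add edge 2-3 (w=1); MST = {2-3(w=1) 3-6(w=1) 5-6(w=5)}
step 4: add edge 4-6 (w=8); MST = {2-3(w=1) 3-6(w=1) 4-6(w=8) 5-6(w=5)}
step 5: add edge 0-3 (w=13); MST = {0-3(w=13) 2-3(w=1) 3-6(w=1) 4-6(w=8) 5-6(w=5)}
step 6: add edge 0-1 (w=3); MST = {0-1(w=3) 0-3(w=13) 2-3(w=1) 3-6(w=1) 4-6(w=8) 5-6(w=5)}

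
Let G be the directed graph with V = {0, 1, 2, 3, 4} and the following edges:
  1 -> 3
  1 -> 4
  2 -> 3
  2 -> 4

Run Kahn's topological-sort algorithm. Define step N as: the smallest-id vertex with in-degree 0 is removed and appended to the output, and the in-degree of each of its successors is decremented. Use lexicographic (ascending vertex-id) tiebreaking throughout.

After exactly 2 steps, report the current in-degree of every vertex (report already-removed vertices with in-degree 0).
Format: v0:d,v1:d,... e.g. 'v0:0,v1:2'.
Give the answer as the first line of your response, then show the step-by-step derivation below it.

v0:0,v1:0,v2:0,v3:1,v4:1

step 1: output 0; order=[0]; indeg=(0,0,0,2,2)
step 2: output 1; order=[0,1]; indeg=(0,0,0,1,1)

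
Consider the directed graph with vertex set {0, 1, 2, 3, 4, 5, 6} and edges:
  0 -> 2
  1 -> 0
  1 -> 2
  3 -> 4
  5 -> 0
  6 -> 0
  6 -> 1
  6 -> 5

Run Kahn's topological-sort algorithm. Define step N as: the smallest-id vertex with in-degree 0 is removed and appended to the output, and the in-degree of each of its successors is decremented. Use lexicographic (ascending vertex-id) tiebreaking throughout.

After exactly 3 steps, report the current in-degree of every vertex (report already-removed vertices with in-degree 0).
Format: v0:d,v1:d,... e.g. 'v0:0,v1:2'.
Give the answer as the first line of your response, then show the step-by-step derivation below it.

v0:2,v1:0,v2:2,v3:0,v4:0,v5:0,v6:0

step 1: output 3; order=[3]; indeg=(3,1,2,0,0,1,0)
step 2: output 4; order=[3,4]; indeg=(3,1,2,0,0,1,0)
step 3: output 6; order=[3,4,6]; indeg=(2,0,2,0,0,0,0)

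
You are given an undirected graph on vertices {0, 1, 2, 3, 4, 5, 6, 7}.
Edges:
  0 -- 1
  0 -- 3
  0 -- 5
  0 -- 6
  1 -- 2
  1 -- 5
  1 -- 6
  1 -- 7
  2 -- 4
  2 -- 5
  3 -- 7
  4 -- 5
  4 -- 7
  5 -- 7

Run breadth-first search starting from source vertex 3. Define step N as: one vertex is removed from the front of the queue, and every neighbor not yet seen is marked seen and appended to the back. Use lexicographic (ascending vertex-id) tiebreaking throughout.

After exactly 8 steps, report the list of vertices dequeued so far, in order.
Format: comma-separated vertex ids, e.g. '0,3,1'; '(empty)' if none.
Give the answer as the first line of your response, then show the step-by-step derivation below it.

3,0,7,1,5,6,4,2

step 1: dequeue 3; queue=[0,7]; order=3
step 2: dequeue 0; queue=[7,1,5,6]; order=3,0
step 3: dequeue 7; queue=[1,5,6,4]; order=3,0,7
step 4: dequeue 1; queue=[5,6,4,2]; order=3,0,7,1
step 5: dequeue 5; queue=[6,4,2]; order=3,0,7,1,5
step 6: dequeue 6; queue=[4,2]; order=3,0,7,1,5,6
step 7: dequeue 4; queue=[2]; order=3,0,7,1,5,6,4
step 8: dequeue 2; queue=[(empty)]; order=3,0,7,1,5,6,4,2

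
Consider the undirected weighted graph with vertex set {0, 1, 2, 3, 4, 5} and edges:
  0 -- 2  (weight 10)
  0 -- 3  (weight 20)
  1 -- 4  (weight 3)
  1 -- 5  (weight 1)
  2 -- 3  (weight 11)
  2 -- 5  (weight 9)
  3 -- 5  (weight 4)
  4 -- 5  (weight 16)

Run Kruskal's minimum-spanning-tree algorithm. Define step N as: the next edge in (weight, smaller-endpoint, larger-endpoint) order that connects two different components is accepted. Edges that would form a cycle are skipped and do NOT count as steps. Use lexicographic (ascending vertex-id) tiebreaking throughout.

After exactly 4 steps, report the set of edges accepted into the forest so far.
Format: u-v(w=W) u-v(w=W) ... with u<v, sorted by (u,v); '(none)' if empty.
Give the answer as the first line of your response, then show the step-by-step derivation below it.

1-4(w=3) 1-5(w=1) 2-5(w=9) 3-5(w=4)

step 1: add edge 1-5 (w=1); MST = {1-5(w=1)}
step 2: add edge 1-4 (w=3); MST = {1-4(w=3) 1-5(w=1)}
step 3: add edge 3-5 (w=4); MST = {1-4(w=3) 1-5(w=1) 3-5(w=4)}
step 4: add edge 2-5 (w=9); MST = {1-4(w=3) 1-5(w=1) 2-5(w=9) 3-5(w=4)}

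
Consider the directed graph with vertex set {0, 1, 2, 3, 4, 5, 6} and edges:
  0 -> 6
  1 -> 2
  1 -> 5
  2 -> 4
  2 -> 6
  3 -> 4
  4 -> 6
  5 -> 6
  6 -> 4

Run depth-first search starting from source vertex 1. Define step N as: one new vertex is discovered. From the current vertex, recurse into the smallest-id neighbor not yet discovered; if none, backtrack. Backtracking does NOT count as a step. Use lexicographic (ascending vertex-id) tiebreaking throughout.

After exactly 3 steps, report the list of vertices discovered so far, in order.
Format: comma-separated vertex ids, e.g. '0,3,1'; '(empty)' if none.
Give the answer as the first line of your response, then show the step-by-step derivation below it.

1,2,4

step 1: discover 1; path=1; order=1
step 2: discover 2; path=1>2; order=1,2
step 3: discover 4; path=1>2>4; order=1,2,4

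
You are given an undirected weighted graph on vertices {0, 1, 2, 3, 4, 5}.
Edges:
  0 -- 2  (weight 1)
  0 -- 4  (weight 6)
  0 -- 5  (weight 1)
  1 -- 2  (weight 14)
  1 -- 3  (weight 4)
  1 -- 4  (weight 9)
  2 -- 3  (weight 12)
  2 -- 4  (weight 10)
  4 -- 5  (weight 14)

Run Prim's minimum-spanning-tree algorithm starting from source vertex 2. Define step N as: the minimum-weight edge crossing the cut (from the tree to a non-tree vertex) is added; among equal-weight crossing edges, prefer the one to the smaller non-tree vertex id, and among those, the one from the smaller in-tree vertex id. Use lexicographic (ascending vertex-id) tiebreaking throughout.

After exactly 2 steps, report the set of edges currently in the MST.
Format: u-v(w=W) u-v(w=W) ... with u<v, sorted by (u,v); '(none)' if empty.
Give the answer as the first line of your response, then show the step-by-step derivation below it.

0-2(w=1) 0-5(w=1)

step 1: add edge 0-2 (w=1); MST = {0-2(w=1)}
step 2: add edge 0-5 (w=1); MST = {0-2(w=1) 0-5(w=1)}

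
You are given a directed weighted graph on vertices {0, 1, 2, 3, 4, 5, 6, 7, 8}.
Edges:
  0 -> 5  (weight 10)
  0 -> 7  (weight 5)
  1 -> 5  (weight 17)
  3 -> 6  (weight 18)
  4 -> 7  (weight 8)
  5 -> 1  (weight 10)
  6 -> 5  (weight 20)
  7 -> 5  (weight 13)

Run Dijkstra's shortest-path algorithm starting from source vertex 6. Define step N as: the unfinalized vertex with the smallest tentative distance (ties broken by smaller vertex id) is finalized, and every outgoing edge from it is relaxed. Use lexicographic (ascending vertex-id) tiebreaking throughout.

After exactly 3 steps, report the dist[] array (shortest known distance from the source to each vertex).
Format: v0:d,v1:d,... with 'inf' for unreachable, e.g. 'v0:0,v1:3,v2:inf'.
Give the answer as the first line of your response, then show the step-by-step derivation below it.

v0:inf,v1:30,v2:inf,v3:inf,v4:inf,v5:20,v6:0,v7:inf,v8:inf

step 1: dist = v0:inf,v1:inf,v2:inf,v3:inf,v4:inf,v5:20,v6:0,v7:inf,v8:inf
step 2: dist = v0:inf,v1:30,v2:inf,v3:inf,v4:inf,v5:20,v6:0,v7:inf,v8:inf
step 3: dist = v0:inf,v1:30,v2:inf,v3:inf,v4:inf,v5:20,v6:0,v7:inf,v8:inf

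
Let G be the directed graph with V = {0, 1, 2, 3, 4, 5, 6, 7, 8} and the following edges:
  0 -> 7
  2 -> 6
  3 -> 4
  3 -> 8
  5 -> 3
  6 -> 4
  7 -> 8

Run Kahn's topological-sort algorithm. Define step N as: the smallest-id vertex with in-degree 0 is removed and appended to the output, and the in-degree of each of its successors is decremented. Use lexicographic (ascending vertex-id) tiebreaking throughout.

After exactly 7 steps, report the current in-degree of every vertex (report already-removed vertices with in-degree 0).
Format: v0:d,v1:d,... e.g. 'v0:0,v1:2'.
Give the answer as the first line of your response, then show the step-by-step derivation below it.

v0:0,v1:0,v2:0,v3:0,v4:0,v5:0,v6:0,v7:0,v8:1

step 1: output 0; order=[0]; indeg=(0,0,0,1,2,0,1,0,2)
step 2: output 1; order=[0,1]; indeg=(0,0,0,1,2,0,1,0,2)
step 3: output 2; order=[0,1,2]; indeg=(0,0,0,1,2,0,0,0,2)
step 4: output 5; order=[0,1,2,5]; indeg=(0,0,0,0,2,0,0,0,2)
step 5: output 3; order=[0,1,2,5,3]; indeg=(0,0,0,0,1,0,0,0,1)
step 6: output 6; order=[0,1,2,5,3,6]; indeg=(0,0,0,0,0,0,0,0,1)
step 7: output 4; order=[0,1,2,5,3,6,4]; indeg=(0,0,0,0,0,0,0,0,1)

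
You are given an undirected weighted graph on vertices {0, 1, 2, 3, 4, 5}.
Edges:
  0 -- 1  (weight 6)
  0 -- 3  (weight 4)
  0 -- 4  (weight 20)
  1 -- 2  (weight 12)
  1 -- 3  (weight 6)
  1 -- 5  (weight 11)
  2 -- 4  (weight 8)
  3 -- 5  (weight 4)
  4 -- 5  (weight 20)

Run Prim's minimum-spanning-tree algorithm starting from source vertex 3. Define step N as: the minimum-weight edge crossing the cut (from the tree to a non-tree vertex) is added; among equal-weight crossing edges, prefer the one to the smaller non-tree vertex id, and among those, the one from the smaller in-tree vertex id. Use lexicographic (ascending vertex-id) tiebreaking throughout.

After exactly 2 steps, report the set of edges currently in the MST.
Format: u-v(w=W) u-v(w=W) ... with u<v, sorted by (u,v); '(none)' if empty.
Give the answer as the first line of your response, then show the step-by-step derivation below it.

0-3(w=4) 3-5(w=4)

step 1: add edge 0-3 (w=4); MST = {0-3(w=4)}
step 2: add edge 3-5 (w=4); MST = {0-3(w=4) 3-5(w=4)}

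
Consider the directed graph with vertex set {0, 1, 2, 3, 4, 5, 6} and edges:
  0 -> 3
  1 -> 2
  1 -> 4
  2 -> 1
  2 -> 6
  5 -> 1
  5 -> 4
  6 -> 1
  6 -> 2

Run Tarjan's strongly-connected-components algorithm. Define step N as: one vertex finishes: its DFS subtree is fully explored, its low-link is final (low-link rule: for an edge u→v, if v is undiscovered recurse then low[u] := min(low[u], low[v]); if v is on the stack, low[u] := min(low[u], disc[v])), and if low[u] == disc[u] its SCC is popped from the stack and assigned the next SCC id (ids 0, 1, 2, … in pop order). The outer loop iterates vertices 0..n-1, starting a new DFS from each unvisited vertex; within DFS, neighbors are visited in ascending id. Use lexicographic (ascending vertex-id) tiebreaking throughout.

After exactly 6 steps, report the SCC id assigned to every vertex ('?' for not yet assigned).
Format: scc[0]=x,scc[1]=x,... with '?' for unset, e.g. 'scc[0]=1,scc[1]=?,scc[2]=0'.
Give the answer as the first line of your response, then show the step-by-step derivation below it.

scc[0]=1,scc[1]=3,scc[2]=3,scc[3]=0,scc[4]=2,scc[5]=?,scc[6]=3

step 1: low=(low[0]=0,low[1]=?,low[2]=?,low[3]=1,low[4]=?,low[5]=?,low[6]=?); scc=(scc[0]=?,scc[1]=?,scc[2]=?,scc[3]=0,scc[4]=?,scc[5]=?,scc[6]=?)
step 2: low=(low[0]=0,low[1]=?,low[2]=?,low[3]=1,low[4]=?,low[5]=?,low[6]=?); scc=(scc[0]=1,scc[1]=?,scc[2]=?,scc[3]=0,scc[4]=?,scc[5]=?,scc[6]=?)
step 3: low=(low[0]=0,low[1]=2,low[2]=2,low[3]=1,low[4]=?,low[5]=?,low[6]=2); scc=(scc[0]=1,scc[1]=?,scc[2]=?,scc[3]=0,scc[4]=?,scc[5]=?,scc[6]=?)
step 4: low=(low[0]=0,low[1]=2,low[2]=2,low[3]=1,low[4]=?,low[5]=?,low[6]=2); scc=(scc[0]=1,scc[1]=?,scc[2]=?,scc[3]=0,scc[4]=?,scc[5]=?,scc[6]=?)
step 5: low=(low[0]=0,low[1]=2,low[2]=2,low[3]=1,low[4]=5,low[5]=?,low[6]=2); scc=(scc[0]=1,scc[1]=?,scc[2]=?,scc[3]=0,scc[4]=2,scc[5]=?,scc[6]=?)
step 6: low=(low[0]=0,low[1]=2,low[2]=2,low[3]=1,low[4]=5,low[5]=?,low[6]=2); scc=(scc[0]=1,scc[1]=3,scc[2]=3,scc[3]=0,scc[4]=2,scc[5]=?,scc[6]=3)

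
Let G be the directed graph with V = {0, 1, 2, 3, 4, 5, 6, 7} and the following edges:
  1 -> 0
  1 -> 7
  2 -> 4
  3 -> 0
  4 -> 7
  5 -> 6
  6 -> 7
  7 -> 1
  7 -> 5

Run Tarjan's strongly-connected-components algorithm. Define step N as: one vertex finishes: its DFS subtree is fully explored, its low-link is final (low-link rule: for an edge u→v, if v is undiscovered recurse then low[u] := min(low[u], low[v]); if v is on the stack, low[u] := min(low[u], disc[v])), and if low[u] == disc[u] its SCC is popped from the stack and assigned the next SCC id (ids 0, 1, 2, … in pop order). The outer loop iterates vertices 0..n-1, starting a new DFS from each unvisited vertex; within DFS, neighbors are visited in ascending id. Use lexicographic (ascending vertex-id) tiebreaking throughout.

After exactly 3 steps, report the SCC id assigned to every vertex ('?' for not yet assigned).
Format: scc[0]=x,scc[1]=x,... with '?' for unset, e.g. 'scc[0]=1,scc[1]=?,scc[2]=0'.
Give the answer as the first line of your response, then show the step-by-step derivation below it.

scc[0]=0,scc[1]=?,scc[2]=?,scc[3]=?,scc[4]=?,scc[5]=?,scc[6]=?,scc[7]=?

step 1: low=(low[0]=0,low[1]=?,low[2]=?,low[3]=?,low[4]=?,low[5]=?,low[6]=?,low[7]=?); scc=(scc[0]=0,scc[1]=?,scc[2]=?,scc[3]=?,scc[4]=?,scc[5]=?,scc[6]=?,scc[7]=?)
step 2: low=(low[0]=0,low[1]=1,low[2]=?,low[3]=?,low[4]=?,low[5]=3,low[6]=2,low[7]=1); scc=(scc[0]=0,scc[1]=?,scc[2]=?,scc[3]=?,scc[4]=?,scc[5]=?,scc[6]=?,scc[7]=?)
step 3: low=(low[0]=0,low[1]=1,low[2]=?,low[3]=?,low[4]=?,low[5]=2,low[6]=2,low[7]=1); scc=(scc[0]=0,scc[1]=?,scc[2]=?,scc[3]=?,scc[4]=?,scc[5]=?,scc[6]=?,scc[7]=?)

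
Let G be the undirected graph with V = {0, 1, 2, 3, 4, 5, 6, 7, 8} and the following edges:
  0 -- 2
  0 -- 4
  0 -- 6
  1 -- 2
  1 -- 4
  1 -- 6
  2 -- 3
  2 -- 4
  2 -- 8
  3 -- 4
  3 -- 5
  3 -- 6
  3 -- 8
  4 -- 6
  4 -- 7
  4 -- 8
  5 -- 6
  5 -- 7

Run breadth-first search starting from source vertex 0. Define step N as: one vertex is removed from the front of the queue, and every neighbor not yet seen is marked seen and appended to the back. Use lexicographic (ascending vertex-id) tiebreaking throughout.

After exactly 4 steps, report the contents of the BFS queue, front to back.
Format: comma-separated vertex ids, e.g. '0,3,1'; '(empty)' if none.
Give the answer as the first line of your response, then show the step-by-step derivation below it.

1,3,8,7,5

step 1: dequeue 0; queue=[2,4,6]; order=0
step 2: dequeue 2; queue=[4,6,1,3,8]; order=0,2
step 3: dequeue 4; queue=[6,1,3,8,7]; order=0,2,4
step 4: dequeue 6; queue=[1,3,8,7,5]; order=0,2,4,6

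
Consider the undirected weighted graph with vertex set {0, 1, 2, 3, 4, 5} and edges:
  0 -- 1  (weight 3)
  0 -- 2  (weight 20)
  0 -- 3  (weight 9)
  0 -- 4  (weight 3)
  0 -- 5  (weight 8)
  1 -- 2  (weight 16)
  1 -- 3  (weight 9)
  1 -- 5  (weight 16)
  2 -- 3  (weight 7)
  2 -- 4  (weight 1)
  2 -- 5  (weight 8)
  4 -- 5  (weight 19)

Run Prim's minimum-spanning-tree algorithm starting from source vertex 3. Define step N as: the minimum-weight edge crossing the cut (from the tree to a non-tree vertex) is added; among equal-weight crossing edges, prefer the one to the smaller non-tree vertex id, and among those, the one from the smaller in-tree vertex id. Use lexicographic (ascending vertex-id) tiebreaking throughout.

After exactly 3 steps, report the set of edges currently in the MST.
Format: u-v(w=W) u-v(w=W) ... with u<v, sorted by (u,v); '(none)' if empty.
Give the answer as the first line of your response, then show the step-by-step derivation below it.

0-4(w=3) 2-3(w=7) 2-4(w=1)

step 1: add edge 2-3 (w=7); MST = {2-3(w=7)}
step 2: add edge 2-4 (w=1); MST = {2-3(w=7) 2-4(w=1)}
step 3: add edge 0-4 (w=3); MST = {0-4(w=3) 2-3(w=7) 2-4(w=1)}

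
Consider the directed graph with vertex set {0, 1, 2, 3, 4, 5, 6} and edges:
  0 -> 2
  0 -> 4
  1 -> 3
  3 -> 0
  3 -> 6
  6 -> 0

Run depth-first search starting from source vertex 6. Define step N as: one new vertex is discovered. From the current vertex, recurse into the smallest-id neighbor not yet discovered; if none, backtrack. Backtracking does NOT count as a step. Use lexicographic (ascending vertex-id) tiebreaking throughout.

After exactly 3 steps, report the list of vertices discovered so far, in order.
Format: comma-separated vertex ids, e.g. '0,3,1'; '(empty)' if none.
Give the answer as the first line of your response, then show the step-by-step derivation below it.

6,0,2

step 1: discover 6; path=6; order=6
step 2: discover 0; path=6>0; order=6,0
step 3: discover 2; path=6>0>2; order=6,0,2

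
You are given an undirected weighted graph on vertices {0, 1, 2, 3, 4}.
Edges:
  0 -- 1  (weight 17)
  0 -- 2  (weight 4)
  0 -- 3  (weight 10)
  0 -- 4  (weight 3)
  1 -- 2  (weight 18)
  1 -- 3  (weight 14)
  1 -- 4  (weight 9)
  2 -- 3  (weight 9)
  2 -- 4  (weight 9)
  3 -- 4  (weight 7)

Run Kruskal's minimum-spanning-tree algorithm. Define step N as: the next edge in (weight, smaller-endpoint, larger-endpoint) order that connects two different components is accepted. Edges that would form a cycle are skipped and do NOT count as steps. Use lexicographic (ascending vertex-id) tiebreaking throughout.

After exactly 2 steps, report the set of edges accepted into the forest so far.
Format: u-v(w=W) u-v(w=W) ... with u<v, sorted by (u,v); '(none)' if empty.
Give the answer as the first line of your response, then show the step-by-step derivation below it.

0-2(w=4) 0-4(w=3)

step 1: add edge 0-4 (w=3); MST = {0-4(w=3)}
step 2: add edge 0-2 (w=4); MST = {0-2(w=4) 0-4(w=3)}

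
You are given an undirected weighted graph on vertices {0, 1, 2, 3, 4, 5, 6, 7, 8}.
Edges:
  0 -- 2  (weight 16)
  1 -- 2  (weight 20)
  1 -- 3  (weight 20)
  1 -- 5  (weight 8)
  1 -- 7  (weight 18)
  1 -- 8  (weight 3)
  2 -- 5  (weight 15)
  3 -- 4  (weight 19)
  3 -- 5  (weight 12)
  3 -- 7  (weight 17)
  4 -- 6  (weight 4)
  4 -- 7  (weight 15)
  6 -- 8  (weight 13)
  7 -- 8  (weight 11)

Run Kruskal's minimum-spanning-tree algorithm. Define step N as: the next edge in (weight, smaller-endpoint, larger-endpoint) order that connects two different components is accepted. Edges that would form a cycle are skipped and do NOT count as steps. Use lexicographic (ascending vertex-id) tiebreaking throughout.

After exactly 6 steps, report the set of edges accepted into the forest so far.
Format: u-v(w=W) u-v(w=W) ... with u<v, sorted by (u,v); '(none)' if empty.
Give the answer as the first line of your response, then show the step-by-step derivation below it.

1-5(w=8) 1-8(w=3) 3-5(w=12) 4-6(w=4) 6-8(w=13) 7-8(w=11)

step 1: add edge 1-8 (w=3); MST = {1-8(w=3)}
step 2: add edge 4-6 (w=4); MST = {1-8(w=3) 4-6(w=4)}
step 3: add edge 1-5 (w=8); MST = {1-5(w=8) 1-8(w=3) 4-6(w=4)}
step 4: add edge 7-8 (w=11); MST = {1-5(w=8) 1-8(w=3) 4-6(w=4) 7-8(w=11)}
step 5: add edge 3-5 (w=12); MST = {1-5(w=8) 1-8(w=3) 3-5(w=12) 4-6(w=4) 7-8(w=11)}
step 6: add edge 6-8 (w=13); MST = {1-5(w=8) 1-8(w=3) 3-5(w=12) 4-6(w=4) 6-8(w=13) 7-8(w=11)}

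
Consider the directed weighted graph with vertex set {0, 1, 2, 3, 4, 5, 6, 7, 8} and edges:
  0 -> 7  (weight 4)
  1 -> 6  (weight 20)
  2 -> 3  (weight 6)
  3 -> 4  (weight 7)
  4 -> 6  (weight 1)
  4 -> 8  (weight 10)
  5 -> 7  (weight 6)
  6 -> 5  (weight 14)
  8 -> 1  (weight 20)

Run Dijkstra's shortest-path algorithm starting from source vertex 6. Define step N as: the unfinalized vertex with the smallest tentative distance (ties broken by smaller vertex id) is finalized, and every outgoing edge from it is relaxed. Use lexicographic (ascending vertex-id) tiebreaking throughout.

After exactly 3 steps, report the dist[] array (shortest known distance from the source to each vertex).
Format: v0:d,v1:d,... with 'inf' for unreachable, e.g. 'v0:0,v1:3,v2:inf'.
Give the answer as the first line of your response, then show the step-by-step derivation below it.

v0:inf,v1:inf,v2:inf,v3:inf,v4:inf,v5:14,v6:0,v7:20,v8:inf

step 1: dist = v0:inf,v1:inf,v2:inf,v3:inf,v4:inf,v5:14,v6:0,v7:inf,v8:inf
step 2: dist = v0:inf,v1:inf,v2:inf,v3:inf,v4:inf,v5:14,v6:0,v7:20,v8:inf
step 3: dist = v0:inf,v1:inf,v2:inf,v3:inf,v4:inf,v5:14,v6:0,v7:20,v8:inf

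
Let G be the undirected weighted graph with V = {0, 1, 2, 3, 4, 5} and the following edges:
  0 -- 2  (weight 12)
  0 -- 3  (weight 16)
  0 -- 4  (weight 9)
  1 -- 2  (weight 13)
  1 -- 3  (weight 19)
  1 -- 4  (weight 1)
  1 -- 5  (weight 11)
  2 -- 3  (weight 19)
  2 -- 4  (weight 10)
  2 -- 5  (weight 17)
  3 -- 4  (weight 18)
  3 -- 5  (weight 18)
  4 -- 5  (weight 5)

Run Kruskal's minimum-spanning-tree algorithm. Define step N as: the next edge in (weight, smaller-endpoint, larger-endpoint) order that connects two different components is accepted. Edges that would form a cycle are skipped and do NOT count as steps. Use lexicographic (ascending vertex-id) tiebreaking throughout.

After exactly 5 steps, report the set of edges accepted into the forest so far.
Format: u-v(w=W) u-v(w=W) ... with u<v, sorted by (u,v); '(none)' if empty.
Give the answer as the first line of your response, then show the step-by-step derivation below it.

0-3(w=16) 0-4(w=9) 1-4(w=1) 2-4(w=10) 4-5(w=5)

step 1: add edge 1-4 (w=1); MST = {1-4(w=1)}
step 2: add edge 4-5 (w=5); MST = {1-4(w=1) 4-5(w=5)}
step 3: add edge 0-4 (w=9); MST = {0-4(w=9) 1-4(w=1) 4-5(w=5)}
step 4: add edge 2-4 (w=10); MST = {0-4(w=9) 1-4(w=1) 2-4(w=10) 4-5(w=5)}
step 5: add edge 0-3 (w=16); MST = {0-3(w=16) 0-4(w=9) 1-4(w=1) 2-4(w=10) 4-5(w=5)}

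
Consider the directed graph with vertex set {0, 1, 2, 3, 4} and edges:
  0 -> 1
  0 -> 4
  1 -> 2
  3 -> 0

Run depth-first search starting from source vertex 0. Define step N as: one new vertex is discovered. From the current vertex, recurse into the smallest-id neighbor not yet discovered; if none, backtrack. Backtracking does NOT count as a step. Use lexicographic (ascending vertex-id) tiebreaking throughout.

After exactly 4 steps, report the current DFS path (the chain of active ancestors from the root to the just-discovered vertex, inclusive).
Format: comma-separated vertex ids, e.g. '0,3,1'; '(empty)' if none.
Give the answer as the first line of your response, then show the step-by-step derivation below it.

0,4

step 1: discover 0; path=0; order=0
step 2: discover 1; path=0>1; order=0,1
step 3: discover 2; path=0>1>2; order=0,1,2
step 4: discover 4; path=0>4; order=0,1,2,4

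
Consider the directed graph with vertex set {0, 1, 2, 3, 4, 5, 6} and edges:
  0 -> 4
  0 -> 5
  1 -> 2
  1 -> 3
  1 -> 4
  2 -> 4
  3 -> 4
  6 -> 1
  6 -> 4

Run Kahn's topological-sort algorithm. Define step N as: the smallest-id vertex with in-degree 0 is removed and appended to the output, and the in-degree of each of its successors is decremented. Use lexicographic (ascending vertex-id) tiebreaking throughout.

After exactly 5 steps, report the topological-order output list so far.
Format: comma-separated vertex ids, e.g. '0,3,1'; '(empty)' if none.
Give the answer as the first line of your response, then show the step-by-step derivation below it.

0,5,6,1,2

step 1: output 0; order=[0]; indeg=(0,1,1,1,4,0,0)
step 2: output 5; order=[0,5]; indeg=(0,1,1,1,4,0,0)
step 3: output 6; order=[0,5,6]; indeg=(0,0,1,1,3,0,0)
step 4: output 1; order=[0,5,6,1]; indeg=(0,0,0,0,2,0,0)
step 5: output 2; order=[0,5,6,1,2]; indeg=(0,0,0,0,1,0,0)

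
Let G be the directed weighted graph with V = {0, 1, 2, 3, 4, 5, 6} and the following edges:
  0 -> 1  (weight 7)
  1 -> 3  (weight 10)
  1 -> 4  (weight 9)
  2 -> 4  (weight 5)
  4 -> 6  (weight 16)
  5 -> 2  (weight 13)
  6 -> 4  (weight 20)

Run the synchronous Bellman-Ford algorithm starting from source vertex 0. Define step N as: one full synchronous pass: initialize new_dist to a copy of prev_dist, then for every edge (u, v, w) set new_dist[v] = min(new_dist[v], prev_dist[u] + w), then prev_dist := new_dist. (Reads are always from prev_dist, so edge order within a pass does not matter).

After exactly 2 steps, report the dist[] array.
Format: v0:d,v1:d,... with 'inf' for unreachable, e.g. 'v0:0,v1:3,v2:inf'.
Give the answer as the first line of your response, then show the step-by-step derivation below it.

v0:0,v1:7,v2:inf,v3:17,v4:16,v5:inf,v6:inf

step 1: dist = v0:0,v1:7,v2:inf,v3:inf,v4:inf,v5:inf,v6:inf
step 2: dist = v0:0,v1:7,v2:inf,v3:17,v4:16,v5:inf,v6:inf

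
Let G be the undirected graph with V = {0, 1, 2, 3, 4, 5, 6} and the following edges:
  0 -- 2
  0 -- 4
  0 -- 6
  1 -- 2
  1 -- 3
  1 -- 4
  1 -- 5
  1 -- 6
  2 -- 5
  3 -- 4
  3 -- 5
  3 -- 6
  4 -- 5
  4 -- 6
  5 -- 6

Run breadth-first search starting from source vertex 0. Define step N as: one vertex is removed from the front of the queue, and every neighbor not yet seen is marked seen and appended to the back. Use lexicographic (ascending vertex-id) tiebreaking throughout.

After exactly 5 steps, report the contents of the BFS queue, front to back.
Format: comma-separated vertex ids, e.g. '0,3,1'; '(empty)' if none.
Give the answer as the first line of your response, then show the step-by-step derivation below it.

5,3

step 1: dequeue 0; queue=[2,4,6]; order=0
step 2: dequeue 2; queue=[4,6,1,5]; order=0,2
step 3: dequeue 4; queue=[6,1,5,3]; order=0,2,4
step 4: dequeue 6; queue=[1,5,3]; order=0,2,4,6
step 5: dequeue 1; queue=[5,3]; order=0,2,4,6,1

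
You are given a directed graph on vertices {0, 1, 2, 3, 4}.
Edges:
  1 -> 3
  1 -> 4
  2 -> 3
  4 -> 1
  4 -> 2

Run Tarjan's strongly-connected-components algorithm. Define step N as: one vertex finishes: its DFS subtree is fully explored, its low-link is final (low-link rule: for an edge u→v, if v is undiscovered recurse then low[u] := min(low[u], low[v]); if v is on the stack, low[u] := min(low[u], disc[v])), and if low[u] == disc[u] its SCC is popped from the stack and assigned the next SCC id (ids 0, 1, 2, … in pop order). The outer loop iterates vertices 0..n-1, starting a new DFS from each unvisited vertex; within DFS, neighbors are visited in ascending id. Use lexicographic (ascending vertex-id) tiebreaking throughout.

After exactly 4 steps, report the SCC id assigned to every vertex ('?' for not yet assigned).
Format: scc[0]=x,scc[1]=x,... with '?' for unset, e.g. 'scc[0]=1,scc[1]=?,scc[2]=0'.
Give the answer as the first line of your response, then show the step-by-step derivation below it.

scc[0]=0,scc[1]=?,scc[2]=2,scc[3]=1,scc[4]=?

step 1: low=(low[0]=0,low[1]=?,low[2]=?,low[3]=?,low[4]=?); scc=(scc[0]=0,scc[1]=?,scc[2]=?,scc[3]=?,scc[4]=?)
step 2: low=(low[0]=0,low[1]=1,low[2]=?,low[3]=2,low[4]=?); scc=(scc[0]=0,scc[1]=?,scc[2]=?,scc[3]=1,scc[4]=?)
step 3: low=(low[0]=0,low[1]=1,low[2]=4,low[3]=2,low[4]=1); scc=(scc[0]=0,scc[1]=?,scc[2]=2,scc[3]=1,scc[4]=?)
step 4: low=(low[0]=0,low[1]=1,low[2]=4,low[3]=2,low[4]=1); scc=(scc[0]=0,scc[1]=?,scc[2]=2,scc[3]=1,scc[4]=?)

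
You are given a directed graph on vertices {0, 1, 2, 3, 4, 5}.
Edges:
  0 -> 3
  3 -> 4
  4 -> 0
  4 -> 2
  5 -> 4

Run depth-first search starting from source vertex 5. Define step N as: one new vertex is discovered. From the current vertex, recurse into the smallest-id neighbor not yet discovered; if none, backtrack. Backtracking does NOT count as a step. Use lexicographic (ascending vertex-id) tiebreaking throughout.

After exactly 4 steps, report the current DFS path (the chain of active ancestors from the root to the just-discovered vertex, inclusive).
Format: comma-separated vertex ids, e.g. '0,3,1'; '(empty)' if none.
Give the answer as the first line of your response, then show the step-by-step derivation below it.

5,4,0,3

step 1: discover 5; path=5; order=5
step 2: discover 4; path=5>4; order=5,4
step 3: discover 0; path=5>4>0; order=5,4,0
step 4: discover 3; path=5>4>0>3; order=5,4,0,3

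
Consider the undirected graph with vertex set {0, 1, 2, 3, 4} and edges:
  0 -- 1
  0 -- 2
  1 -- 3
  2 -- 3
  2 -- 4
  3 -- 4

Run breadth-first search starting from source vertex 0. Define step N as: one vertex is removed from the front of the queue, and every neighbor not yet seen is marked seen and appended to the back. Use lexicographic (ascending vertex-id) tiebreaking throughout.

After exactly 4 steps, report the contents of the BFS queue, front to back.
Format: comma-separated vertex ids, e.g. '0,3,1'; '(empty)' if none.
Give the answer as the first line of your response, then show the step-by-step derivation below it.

4

step 1: dequeue 0; queue=[1,2]; order=0
step 2: dequeue 1; queue=[2,3]; order=0,1
step 3: dequeue 2; queue=[3,4]; order=0,1,2
step 4: dequeue 3; queue=[4]; order=0,1,2,3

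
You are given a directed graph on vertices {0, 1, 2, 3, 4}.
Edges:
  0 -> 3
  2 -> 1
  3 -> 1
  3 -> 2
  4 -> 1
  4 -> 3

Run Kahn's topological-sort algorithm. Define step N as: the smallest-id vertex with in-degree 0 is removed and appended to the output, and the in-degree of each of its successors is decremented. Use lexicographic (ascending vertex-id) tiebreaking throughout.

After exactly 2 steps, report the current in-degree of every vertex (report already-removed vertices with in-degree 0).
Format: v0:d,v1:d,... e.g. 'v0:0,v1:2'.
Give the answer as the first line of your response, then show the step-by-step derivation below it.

v0:0,v1:2,v2:1,v3:0,v4:0

step 1: output 0; order=[0]; indeg=(0,3,1,1,0)
step 2: output 4; order=[0,4]; indeg=(0,2,1,0,0)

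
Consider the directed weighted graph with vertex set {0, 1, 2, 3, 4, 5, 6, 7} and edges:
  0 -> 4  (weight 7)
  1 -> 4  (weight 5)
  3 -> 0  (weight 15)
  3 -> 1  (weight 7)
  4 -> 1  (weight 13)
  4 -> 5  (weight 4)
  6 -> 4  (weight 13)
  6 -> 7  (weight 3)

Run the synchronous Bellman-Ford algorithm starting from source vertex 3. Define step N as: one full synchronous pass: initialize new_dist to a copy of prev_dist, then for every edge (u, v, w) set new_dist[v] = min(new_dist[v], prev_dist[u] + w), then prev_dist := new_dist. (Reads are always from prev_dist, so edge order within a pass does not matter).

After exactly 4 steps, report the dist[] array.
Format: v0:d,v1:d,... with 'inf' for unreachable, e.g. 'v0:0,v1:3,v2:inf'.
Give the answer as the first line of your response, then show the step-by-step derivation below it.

v0:15,v1:7,v2:inf,v3:0,v4:12,v5:16,v6:inf,v7:inf

step 1: dist = v0:15,v1:7,v2:inf,v3:0,v4:inf,v5:inf,v6:inf,v7:inf
step 2: dist = v0:15,v1:7,v2:inf,v3:0,v4:12,v5:inf,v6:inf,v7:inf
step 3: dist = v0:15,v1:7,v2:inf,v3:0,v4:12,v5:16,v6:inf,v7:inf
step 4: dist = v0:15,v1:7,v2:inf,v3:0,v4:12,v5:16,v6:inf,v7:inf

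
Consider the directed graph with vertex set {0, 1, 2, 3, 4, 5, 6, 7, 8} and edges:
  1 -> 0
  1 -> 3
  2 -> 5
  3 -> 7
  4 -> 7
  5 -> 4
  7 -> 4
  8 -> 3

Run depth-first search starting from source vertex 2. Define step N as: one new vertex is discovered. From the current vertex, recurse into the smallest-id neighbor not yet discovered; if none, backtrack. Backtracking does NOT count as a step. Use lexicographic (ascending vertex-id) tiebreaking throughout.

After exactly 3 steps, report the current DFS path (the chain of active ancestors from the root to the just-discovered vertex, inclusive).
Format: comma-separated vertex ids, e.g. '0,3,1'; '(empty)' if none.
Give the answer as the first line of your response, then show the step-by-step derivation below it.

2,5,4

step 1: discover 2; path=2; order=2
step 2: discover 5; path=2>5; order=2,5
step 3: discover 4; path=2>5>4; order=2,5,4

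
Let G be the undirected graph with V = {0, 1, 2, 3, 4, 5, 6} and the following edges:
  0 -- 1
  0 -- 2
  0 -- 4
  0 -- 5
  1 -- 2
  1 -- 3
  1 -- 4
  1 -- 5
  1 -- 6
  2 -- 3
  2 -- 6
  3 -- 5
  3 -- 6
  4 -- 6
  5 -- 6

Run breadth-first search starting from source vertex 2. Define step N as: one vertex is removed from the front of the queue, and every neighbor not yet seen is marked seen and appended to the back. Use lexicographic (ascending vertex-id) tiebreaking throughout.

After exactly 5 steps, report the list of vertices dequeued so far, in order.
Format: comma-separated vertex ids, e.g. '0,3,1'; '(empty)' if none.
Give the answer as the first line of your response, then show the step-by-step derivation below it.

2,0,1,3,6

step 1: dequeue 2; queue=[0,1,3,6]; order=2
step 2: dequeue 0; queue=[1,3,6,4,5]; order=2,0
step 3: dequeue 1; queue=[3,6,4,5]; order=2,0,1
step 4: dequeue 3; queue=[6,4,5]; order=2,0,1,3
step 5: dequeue 6; queue=[4,5]; order=2,0,1,3,6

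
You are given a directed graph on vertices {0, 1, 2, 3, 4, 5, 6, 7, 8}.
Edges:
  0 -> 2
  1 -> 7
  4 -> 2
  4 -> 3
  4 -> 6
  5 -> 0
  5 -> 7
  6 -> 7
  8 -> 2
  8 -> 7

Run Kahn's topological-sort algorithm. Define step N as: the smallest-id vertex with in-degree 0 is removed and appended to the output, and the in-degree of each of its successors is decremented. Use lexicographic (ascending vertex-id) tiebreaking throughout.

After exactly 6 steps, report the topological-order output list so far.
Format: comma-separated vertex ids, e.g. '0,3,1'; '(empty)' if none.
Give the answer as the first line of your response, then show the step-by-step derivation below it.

1,4,3,5,0,6

step 1: output 1; order=[1]; indeg=(1,0,3,1,0,0,1,3,0)
step 2: output 4; order=[1,4]; indeg=(1,0,2,0,0,0,0,3,0)
step 3: output 3; order=[1,4,3]; indeg=(1,0,2,0,0,0,0,3,0)
step 4: output 5; order=[1,4,3,5]; indeg=(0,0,2,0,0,0,0,2,0)
step 5: output 0; order=[1,4,3,5,0]; indeg=(0,0,1,0,0,0,0,2,0)
step 6: output 6; order=[1,4,3,5,0,6]; indeg=(0,0,1,0,0,0,0,1,0)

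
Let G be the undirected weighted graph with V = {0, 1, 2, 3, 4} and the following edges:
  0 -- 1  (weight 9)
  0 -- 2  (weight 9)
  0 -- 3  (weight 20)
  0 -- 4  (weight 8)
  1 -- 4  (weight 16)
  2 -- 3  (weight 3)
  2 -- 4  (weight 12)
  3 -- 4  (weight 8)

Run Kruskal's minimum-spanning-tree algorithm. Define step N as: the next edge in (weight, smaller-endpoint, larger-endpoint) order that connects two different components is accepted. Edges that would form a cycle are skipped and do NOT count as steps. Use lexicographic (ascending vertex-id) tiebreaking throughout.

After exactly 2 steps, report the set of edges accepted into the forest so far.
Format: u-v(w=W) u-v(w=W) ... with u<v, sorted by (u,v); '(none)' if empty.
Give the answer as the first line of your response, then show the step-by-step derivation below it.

0-4(w=8) 2-3(w=3)

step 1: add edge 2-3 (w=3); MST = {2-3(w=3)}
step 2: add edge 0-4 (w=8); MST = {0-4(w=8) 2-3(w=3)}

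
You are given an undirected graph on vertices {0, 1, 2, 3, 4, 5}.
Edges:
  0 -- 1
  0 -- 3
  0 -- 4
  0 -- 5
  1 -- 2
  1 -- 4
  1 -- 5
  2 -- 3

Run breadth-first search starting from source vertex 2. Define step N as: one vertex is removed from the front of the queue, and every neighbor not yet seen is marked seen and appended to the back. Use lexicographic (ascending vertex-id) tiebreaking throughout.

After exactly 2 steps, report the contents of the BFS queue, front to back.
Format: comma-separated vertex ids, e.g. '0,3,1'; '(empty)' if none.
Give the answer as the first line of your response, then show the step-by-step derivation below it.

3,0,4,5

step 1: dequeue 2; queue=[1,3]; order=2
step 2: dequeue 1; queue=[3,0,4,5]; order=2,1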